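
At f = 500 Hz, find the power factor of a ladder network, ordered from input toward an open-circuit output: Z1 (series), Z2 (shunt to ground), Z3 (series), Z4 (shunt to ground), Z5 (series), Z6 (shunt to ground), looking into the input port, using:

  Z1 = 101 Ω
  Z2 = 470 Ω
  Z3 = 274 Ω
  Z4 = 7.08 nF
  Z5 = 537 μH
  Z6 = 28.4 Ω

Step 1 — Angular frequency: ω = 2π·f = 2π·500 = 3142 rad/s.
Step 2 — Component impedances:
  Z1: Z = R = 101 Ω
  Z2: Z = R = 470 Ω
  Z3: Z = R = 274 Ω
  Z4: Z = 1/(jωC) = -j/(ω·C) = 0 - j4.496e+04 Ω
  Z5: Z = jωL = j·3142·0.000537 = 0 + j1.687 Ω
  Z6: Z = R = 28.4 Ω
Step 3 — Ladder network (open output): work backward from the far end, alternating series and parallel combinations. Z_in = 285 + j0.618 Ω = 285∠0.1° Ω.
Step 4 — Power factor: PF = cos(φ) = Re(Z)/|Z| = 285/285 = 1.
Step 5 — Type: Im(Z) = 0.618 ⇒ lagging (phase φ = 0.1°).

PF = 1 (lagging, φ = 0.1°)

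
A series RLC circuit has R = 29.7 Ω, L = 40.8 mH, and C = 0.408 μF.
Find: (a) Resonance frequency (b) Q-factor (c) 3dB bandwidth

Step 1 — Resonance: ω₀ = 1/√(LC) = 1/√(0.0408·4.08e-07) = 7751 rad/s.
Step 2 — f₀ = ω₀/(2π) = 1234 Hz.
Step 3 — Series Q: Q = ω₀L/R = 7751·0.0408/29.7 = 10.65.
Step 4 — Bandwidth: Δω = ω₀/Q = 727.9 rad/s; BW = Δω/(2π) = 115.9 Hz.

(a) f₀ = 1234 Hz  (b) Q = 10.65  (c) BW = 115.9 Hz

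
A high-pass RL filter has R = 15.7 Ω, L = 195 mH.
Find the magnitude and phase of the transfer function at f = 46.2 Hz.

Step 1 — Angular frequency: ω = 2π·46.2 = 290.3 rad/s.
Step 2 — Transfer function: H(jω) = jωL/(R + jωL).
Step 3 — Numerator jωL = j·56.61; denominator R + jωL = 15.7 + j56.61.
Step 4 — H = 0.9286 + j0.2575.
Step 5 — Magnitude: |H| = 0.9636 (-0.3 dB); phase: φ = 15.5°.

|H| = 0.9636 (-0.3 dB), φ = 15.5°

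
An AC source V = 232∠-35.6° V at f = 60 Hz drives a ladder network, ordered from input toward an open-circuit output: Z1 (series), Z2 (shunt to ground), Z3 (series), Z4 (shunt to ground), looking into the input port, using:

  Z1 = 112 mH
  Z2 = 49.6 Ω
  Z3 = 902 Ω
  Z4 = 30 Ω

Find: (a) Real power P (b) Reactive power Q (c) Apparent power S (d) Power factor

Step 1 — Angular frequency: ω = 2π·f = 2π·60 = 377 rad/s.
Step 2 — Component impedances:
  Z1: Z = jωL = j·377·0.112 = 0 + j42.22 Ω
  Z2: Z = R = 49.6 Ω
  Z3: Z = R = 902 Ω
  Z4: Z = R = 30 Ω
Step 3 — Ladder network (open output): work backward from the far end, alternating series and parallel combinations. Z_in = 47.09 + j42.22 Ω = 63.25∠41.9° Ω.
Step 4 — Source phasor: V = 232∠-35.6° V = 188.6 - j135.1 V.
Step 5 — Current: I = V / Z = 0.7952 - j3.581 A = 3.668∠-77.5° A.
Step 6 — Complex power: S = V·I* = 633.6 + j568.1 VA.
Step 7 — Real power: P = Re(S) = 633.6 W.
Step 8 — Reactive power: Q = Im(S) = 568.1 VAR.
Step 9 — Apparent power: |S| = 851 VA.
Step 10 — Power factor: PF = P/|S| = 0.7446 (lagging).

(a) P = 633.6 W  (b) Q = 568.1 VAR  (c) S = 851 VA  (d) PF = 0.7446 (lagging)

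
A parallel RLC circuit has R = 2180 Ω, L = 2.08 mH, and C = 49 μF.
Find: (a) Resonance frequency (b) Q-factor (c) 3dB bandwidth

Step 1 — Resonance: ω₀ = 1/√(LC) = 1/√(0.00208·4.9e-05) = 3132 rad/s.
Step 2 — f₀ = ω₀/(2π) = 498.5 Hz.
Step 3 — Parallel Q: Q = R/(ω₀L) = 2180/(3132·0.00208) = 334.6.
Step 4 — Bandwidth: Δω = ω₀/Q = 9.362 rad/s; BW = Δω/(2π) = 1.49 Hz.

(a) f₀ = 498.5 Hz  (b) Q = 334.6  (c) BW = 1.49 Hz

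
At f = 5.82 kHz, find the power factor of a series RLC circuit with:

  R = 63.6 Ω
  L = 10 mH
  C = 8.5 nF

Step 1 — Angular frequency: ω = 2π·f = 2π·5820 = 3.657e+04 rad/s.
Step 2 — Component impedances:
  R: Z = R = 63.6 Ω
  L: Z = jωL = j·3.657e+04·0.01 = 0 + j365.7 Ω
  C: Z = 1/(jωC) = -j/(ω·C) = 0 - j3217 Ω
Step 3 — Series combination: Z_total = R + L + C = 63.6 - j2852 Ω = 2852∠-88.7° Ω.
Step 4 — Power factor: PF = cos(φ) = Re(Z)/|Z| = 63.6/2852 = 0.0223.
Step 5 — Type: Im(Z) = -2852 ⇒ leading (phase φ = -88.7°).

PF = 0.0223 (leading, φ = -88.7°)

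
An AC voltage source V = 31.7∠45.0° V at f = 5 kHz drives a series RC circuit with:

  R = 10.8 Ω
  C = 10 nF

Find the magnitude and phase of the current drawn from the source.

Step 1 — Angular frequency: ω = 2π·f = 2π·5000 = 3.142e+04 rad/s.
Step 2 — Component impedances:
  R: Z = R = 10.8 Ω
  C: Z = 1/(jωC) = -j/(ω·C) = 0 - j3183 Ω
Step 3 — Series combination: Z_total = R + C = 10.8 - j3183 Ω = 3183∠-89.8° Ω.
Step 4 — Source phasor: V = 31.7∠45.0° V = 22.42 + j22.42 V.
Step 5 — Ohm's law: I = V / Z_total = (22.42 + j22.42) / (10.8 - j3183) = -0.007018 + j0.007066 A.
Step 6 — Convert to polar: |I| = 0.009959 A, ∠I = 134.8°.

I = 0.009959∠134.8° A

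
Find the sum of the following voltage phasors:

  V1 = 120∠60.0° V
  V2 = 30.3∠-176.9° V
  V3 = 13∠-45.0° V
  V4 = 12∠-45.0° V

Step 1 — Convert each phasor to rectangular form:
  V1 = 120·(cos(60.0°) + j·sin(60.0°)) = 60 + j103.9 V
  V2 = 30.3·(cos(-176.9°) + j·sin(-176.9°)) = -30.26 - j1.639 V
  V3 = 13·(cos(-45.0°) + j·sin(-45.0°)) = 9.192 - j9.192 V
  V4 = 12·(cos(-45.0°) + j·sin(-45.0°)) = 8.485 - j8.485 V
Step 2 — Sum components: V_total = 47.42 + j84.61 V.
Step 3 — Convert to polar: |V_total| = 96.99 V, ∠V_total = 60.7°.

V_total = 96.99∠60.7° V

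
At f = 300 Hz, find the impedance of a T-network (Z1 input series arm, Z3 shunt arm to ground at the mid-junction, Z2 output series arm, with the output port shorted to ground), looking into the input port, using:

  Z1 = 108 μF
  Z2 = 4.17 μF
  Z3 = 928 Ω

Step 1 — Angular frequency: ω = 2π·f = 2π·300 = 1885 rad/s.
Step 2 — Component impedances:
  Z1: Z = 1/(jωC) = -j/(ω·C) = 0 - j4.912 Ω
  Z2: Z = 1/(jωC) = -j/(ω·C) = 0 - j127.2 Ω
  Z3: Z = R = 928 Ω
Step 3 — With the output port shorted to ground, the output series arm Z2 runs from the junction to ground; the shunt arm Z3 also runs from the junction to ground. They appear in parallel: Z3 || Z2 = 17.12 - j124.9 Ω.
Step 4 — Series with input arm Z1: Z_in = Z1 + (Z3 || Z2) = 17.12 - j129.8 Ω = 130.9∠-82.5° Ω.

Z = 17.12 - j129.8 Ω = 130.9∠-82.5° Ω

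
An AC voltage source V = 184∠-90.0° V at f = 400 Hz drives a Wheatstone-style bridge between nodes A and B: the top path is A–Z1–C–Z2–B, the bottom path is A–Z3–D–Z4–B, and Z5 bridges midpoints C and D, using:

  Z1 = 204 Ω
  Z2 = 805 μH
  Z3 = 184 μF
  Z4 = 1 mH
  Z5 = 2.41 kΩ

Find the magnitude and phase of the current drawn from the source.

Step 1 — Angular frequency: ω = 2π·f = 2π·400 = 2513 rad/s.
Step 2 — Component impedances:
  Z1: Z = R = 204 Ω
  Z2: Z = jωL = j·2513·0.000805 = 0 + j2.023 Ω
  Z3: Z = 1/(jωC) = -j/(ω·C) = 0 - j2.162 Ω
  Z4: Z = jωL = j·2513·0.001 = 0 + j2.513 Ω
  Z5: Z = R = 2410 Ω
Step 3 — Bridge requires nodal analysis (the Z5 bridge couples midpoints C and D, so the two paths cannot be reduced to a simple series/parallel combination). Setting node B to ground and injecting 1 A at node A, the 3-node admittance system at A, C, D solves to V_A = Z_AB = 0.003224 + j0.3508 Ω = 0.3508∠89.5° Ω.
Step 4 — Source phasor: V = 184∠-90.0° V = 0 - j184 V.
Step 5 — Ohm's law: I = V / Z_total = (0 - j184) / (0.003224 + j0.3508) = -524.4 - j4.82 A.
Step 6 — Convert to polar: |I| = 524.5 A, ∠I = -179.5°.

I = 524.5∠-179.5° A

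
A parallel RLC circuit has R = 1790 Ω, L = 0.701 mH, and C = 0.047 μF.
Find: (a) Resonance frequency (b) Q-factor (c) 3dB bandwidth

Step 1 — Resonance: ω₀ = 1/√(LC) = 1/√(0.000701·4.7e-08) = 1.742e+05 rad/s.
Step 2 — f₀ = ω₀/(2π) = 2.773e+04 Hz.
Step 3 — Parallel Q: Q = R/(ω₀L) = 1790/(1.742e+05·0.000701) = 14.66.
Step 4 — Bandwidth: Δω = ω₀/Q = 1.189e+04 rad/s; BW = Δω/(2π) = 1892 Hz.

(a) f₀ = 2.773e+04 Hz  (b) Q = 14.66  (c) BW = 1892 Hz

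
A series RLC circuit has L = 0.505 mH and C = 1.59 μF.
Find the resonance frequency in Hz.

Step 1 — Resonance condition Im(Z)=0 gives ω₀ = 1/√(LC).
Step 2 — ω₀ = 1/√(0.000505·1.59e-06) = 3.529e+04 rad/s.
Step 3 — f₀ = ω₀/(2π) = 5617 Hz.

f₀ = 5617 Hz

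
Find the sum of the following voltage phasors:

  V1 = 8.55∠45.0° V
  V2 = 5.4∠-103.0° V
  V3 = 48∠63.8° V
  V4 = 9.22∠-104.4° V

Step 1 — Convert each phasor to rectangular form:
  V1 = 8.55·(cos(45.0°) + j·sin(45.0°)) = 6.046 + j6.046 V
  V2 = 5.4·(cos(-103.0°) + j·sin(-103.0°)) = -1.215 - j5.262 V
  V3 = 48·(cos(63.8°) + j·sin(63.8°)) = 21.19 + j43.07 V
  V4 = 9.22·(cos(-104.4°) + j·sin(-104.4°)) = -2.293 - j8.93 V
Step 2 — Sum components: V_total = 23.73 + j34.92 V.
Step 3 — Convert to polar: |V_total| = 42.22 V, ∠V_total = 55.8°.

V_total = 42.22∠55.8° V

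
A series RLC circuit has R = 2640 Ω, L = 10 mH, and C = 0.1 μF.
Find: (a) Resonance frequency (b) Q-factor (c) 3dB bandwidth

Step 1 — Resonance condition Im(Z)=0 gives ω₀ = 1/√(LC).
Step 2 — ω₀ = 1/√(0.01·1e-07) = 3.162e+04 rad/s.
Step 3 — f₀ = ω₀/(2π) = 5033 Hz.
Step 4 — Series Q: Q = ω₀L/R = 3.162e+04·0.01/2640 = 0.1198.
Step 5 — 3dB bandwidth: Δω = ω₀/Q = 2.64e+05 rad/s; BW = Δω/(2π) = 4.202e+04 Hz.

(a) f₀ = 5033 Hz  (b) Q = 0.1198  (c) BW = 4.202e+04 Hz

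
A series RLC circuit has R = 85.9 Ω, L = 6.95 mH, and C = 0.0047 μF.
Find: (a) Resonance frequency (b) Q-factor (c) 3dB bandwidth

Step 1 — Resonance: ω₀ = 1/√(LC) = 1/√(0.00695·4.7e-09) = 1.75e+05 rad/s.
Step 2 — f₀ = ω₀/(2π) = 2.785e+04 Hz.
Step 3 — Series Q: Q = ω₀L/R = 1.75e+05·0.00695/85.9 = 14.16.
Step 4 — Bandwidth: Δω = ω₀/Q = 1.236e+04 rad/s; BW = Δω/(2π) = 1967 Hz.

(a) f₀ = 2.785e+04 Hz  (b) Q = 14.16  (c) BW = 1967 Hz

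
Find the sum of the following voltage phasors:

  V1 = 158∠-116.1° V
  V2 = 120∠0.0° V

Step 1 — Convert each phasor to rectangular form:
  V1 = 158·(cos(-116.1°) + j·sin(-116.1°)) = -69.51 - j141.9 V
  V2 = 120·(cos(0.0°) + j·sin(0.0°)) = 120 V
Step 2 — Sum components: V_total = 50.49 - j141.9 V.
Step 3 — Convert to polar: |V_total| = 150.6 V, ∠V_total = -70.4°.

V_total = 150.6∠-70.4° V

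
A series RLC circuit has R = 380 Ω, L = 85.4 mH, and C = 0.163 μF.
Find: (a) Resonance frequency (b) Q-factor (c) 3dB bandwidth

Step 1 — Resonance: ω₀ = 1/√(LC) = 1/√(0.0854·1.63e-07) = 8476 rad/s.
Step 2 — f₀ = ω₀/(2π) = 1349 Hz.
Step 3 — Series Q: Q = ω₀L/R = 8476·0.0854/380 = 1.905.
Step 4 — Bandwidth: Δω = ω₀/Q = 4450 rad/s; BW = Δω/(2π) = 708.2 Hz.

(a) f₀ = 1349 Hz  (b) Q = 1.905  (c) BW = 708.2 Hz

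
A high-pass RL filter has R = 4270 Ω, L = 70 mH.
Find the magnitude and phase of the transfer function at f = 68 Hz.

Step 1 — Angular frequency: ω = 2π·68 = 427.3 rad/s.
Step 2 — Transfer function: H(jω) = jωL/(R + jωL).
Step 3 — Numerator jωL = j·29.91; denominator R + jωL = 4270 + j29.91.
Step 4 — H = 4.906e-05 + j0.007004.
Step 5 — Magnitude: |H| = 0.007004 (-43.1 dB); phase: φ = 89.6°.

|H| = 0.007004 (-43.1 dB), φ = 89.6°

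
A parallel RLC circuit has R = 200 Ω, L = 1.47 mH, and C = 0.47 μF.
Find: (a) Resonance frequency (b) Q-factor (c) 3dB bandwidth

Step 1 — Resonance: ω₀ = 1/√(LC) = 1/√(0.00147·4.7e-07) = 3.804e+04 rad/s.
Step 2 — f₀ = ω₀/(2π) = 6055 Hz.
Step 3 — Parallel Q: Q = R/(ω₀L) = 200/(3.804e+04·0.00147) = 3.576.
Step 4 — Bandwidth: Δω = ω₀/Q = 1.064e+04 rad/s; BW = Δω/(2π) = 1693 Hz.

(a) f₀ = 6055 Hz  (b) Q = 3.576  (c) BW = 1693 Hz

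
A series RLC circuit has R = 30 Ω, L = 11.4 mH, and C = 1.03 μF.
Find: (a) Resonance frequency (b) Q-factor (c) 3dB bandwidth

Step 1 — Resonance condition Im(Z)=0 gives ω₀ = 1/√(LC).
Step 2 — ω₀ = 1/√(0.0114·1.03e-06) = 9228 rad/s.
Step 3 — f₀ = ω₀/(2π) = 1469 Hz.
Step 4 — Series Q: Q = ω₀L/R = 9228·0.0114/30 = 3.507.
Step 5 — 3dB bandwidth: Δω = ω₀/Q = 2632 rad/s; BW = Δω/(2π) = 418.8 Hz.

(a) f₀ = 1469 Hz  (b) Q = 3.507  (c) BW = 418.8 Hz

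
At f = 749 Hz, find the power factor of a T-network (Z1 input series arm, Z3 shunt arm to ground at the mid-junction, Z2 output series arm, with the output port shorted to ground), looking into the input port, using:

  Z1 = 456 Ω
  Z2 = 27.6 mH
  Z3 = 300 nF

Step 1 — Angular frequency: ω = 2π·f = 2π·749 = 4706 rad/s.
Step 2 — Component impedances:
  Z1: Z = R = 456 Ω
  Z2: Z = jωL = j·4706·0.0276 = 0 + j129.9 Ω
  Z3: Z = 1/(jωC) = -j/(ω·C) = 0 - j708.3 Ω
Step 3 — With the output port shorted to ground, the output series arm Z2 runs from the junction to ground; the shunt arm Z3 also runs from the junction to ground. They appear in parallel: Z3 || Z2 = 0 + j159.1 Ω.
Step 4 — Series with input arm Z1: Z_in = Z1 + (Z3 || Z2) = 456 + j159.1 Ω = 482.9∠19.2° Ω.
Step 5 — Power factor: PF = cos(φ) = Re(Z)/|Z| = 456/482.94 = 0.9442.
Step 6 — Type: Im(Z) = 159.1 ⇒ lagging (phase φ = 19.2°).

PF = 0.9442 (lagging, φ = 19.2°)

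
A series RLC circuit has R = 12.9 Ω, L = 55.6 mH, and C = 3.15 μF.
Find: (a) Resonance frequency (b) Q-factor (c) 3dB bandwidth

Step 1 — Resonance condition Im(Z)=0 gives ω₀ = 1/√(LC).
Step 2 — ω₀ = 1/√(0.0556·3.15e-06) = 2390 rad/s.
Step 3 — f₀ = ω₀/(2π) = 380.3 Hz.
Step 4 — Series Q: Q = ω₀L/R = 2390·0.0556/12.9 = 10.3.
Step 5 — 3dB bandwidth: Δω = ω₀/Q = 232 rad/s; BW = Δω/(2π) = 36.93 Hz.

(a) f₀ = 380.3 Hz  (b) Q = 10.3  (c) BW = 36.93 Hz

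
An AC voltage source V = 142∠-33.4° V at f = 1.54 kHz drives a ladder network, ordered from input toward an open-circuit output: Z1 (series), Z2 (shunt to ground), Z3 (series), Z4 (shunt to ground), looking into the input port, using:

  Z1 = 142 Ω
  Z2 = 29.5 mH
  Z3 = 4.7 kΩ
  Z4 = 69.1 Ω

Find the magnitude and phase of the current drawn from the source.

Step 1 — Angular frequency: ω = 2π·f = 2π·1540 = 9676 rad/s.
Step 2 — Component impedances:
  Z1: Z = R = 142 Ω
  Z2: Z = jωL = j·9676·0.0295 = 0 + j285.4 Ω
  Z3: Z = R = 4700 Ω
  Z4: Z = R = 69.1 Ω
Step 3 — Ladder network (open output): work backward from the far end, alternating series and parallel combinations. Z_in = 159 + j284.4 Ω = 325.9∠60.8° Ω.
Step 4 — Source phasor: V = 142∠-33.4° V = 118.5 - j78.17 V.
Step 5 — Ohm's law: I = V / Z_total = (118.5 - j78.17) / (159 + j284.4) = -0.03184 - j0.4346 A.
Step 6 — Convert to polar: |I| = 0.4358 A, ∠I = -94.2°.

I = 0.4358∠-94.2° A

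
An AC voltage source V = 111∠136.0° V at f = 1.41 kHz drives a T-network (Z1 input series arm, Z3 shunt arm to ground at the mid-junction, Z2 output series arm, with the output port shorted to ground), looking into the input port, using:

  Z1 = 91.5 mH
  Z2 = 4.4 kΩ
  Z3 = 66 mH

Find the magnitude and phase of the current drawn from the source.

Step 1 — Angular frequency: ω = 2π·f = 2π·1410 = 8859 rad/s.
Step 2 — Component impedances:
  Z1: Z = jωL = j·8859·0.0915 = 0 + j810.6 Ω
  Z2: Z = R = 4400 Ω
  Z3: Z = jωL = j·8859·0.066 = 0 + j584.7 Ω
Step 3 — With the output port shorted to ground, the output series arm Z2 runs from the junction to ground; the shunt arm Z3 also runs from the junction to ground. They appear in parallel: Z3 || Z2 = 76.35 + j574.6 Ω.
Step 4 — Series with input arm Z1: Z_in = Z1 + (Z3 || Z2) = 76.35 + j1385 Ω = 1387∠86.8° Ω.
Step 5 — Source phasor: V = 111∠136.0° V = -79.85 + j77.11 V.
Step 6 — Ohm's law: I = V / Z_total = (-79.85 + j77.11) / (76.35 + j1385) = 0.05233 + j0.06053 A.
Step 7 — Convert to polar: |I| = 0.08001 A, ∠I = 49.2°.

I = 0.08001∠49.2° A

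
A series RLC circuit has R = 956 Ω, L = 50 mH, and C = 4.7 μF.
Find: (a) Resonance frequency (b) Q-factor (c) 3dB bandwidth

Step 1 — Resonance: ω₀ = 1/√(LC) = 1/√(0.05·4.7e-06) = 2063 rad/s.
Step 2 — f₀ = ω₀/(2π) = 328.3 Hz.
Step 3 — Series Q: Q = ω₀L/R = 2063·0.05/956 = 0.1079.
Step 4 — Bandwidth: Δω = ω₀/Q = 1.912e+04 rad/s; BW = Δω/(2π) = 3043 Hz.

(a) f₀ = 328.3 Hz  (b) Q = 0.1079  (c) BW = 3043 Hz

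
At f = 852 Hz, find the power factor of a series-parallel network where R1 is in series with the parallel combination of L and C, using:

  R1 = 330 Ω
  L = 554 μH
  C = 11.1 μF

Step 1 — Angular frequency: ω = 2π·f = 2π·852 = 5353 rad/s.
Step 2 — Component impedances:
  R1: Z = R = 330 Ω
  L: Z = jωL = j·5353·0.000554 = 0 + j2.966 Ω
  C: Z = 1/(jωC) = -j/(ω·C) = 0 - j16.83 Ω
Step 3 — Parallel branch: L || C = 1/(1/L + 1/C) = 0 + j3.6 Ω.
Step 4 — Series with R1: Z_total = R1 + (L || C) = 330 + j3.6 Ω = 330∠0.6° Ω.
Step 5 — Power factor: PF = cos(φ) = Re(Z)/|Z| = 330/330.02 = 0.9999.
Step 6 — Type: Im(Z) = 3.6 ⇒ lagging (phase φ = 0.6°).

PF = 0.9999 (lagging, φ = 0.6°)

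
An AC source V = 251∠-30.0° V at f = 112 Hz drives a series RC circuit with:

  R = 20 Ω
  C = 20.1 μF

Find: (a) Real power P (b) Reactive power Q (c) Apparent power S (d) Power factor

Step 1 — Angular frequency: ω = 2π·f = 2π·112 = 703.7 rad/s.
Step 2 — Component impedances:
  R: Z = R = 20 Ω
  C: Z = 1/(jωC) = -j/(ω·C) = 0 - j70.7 Ω
Step 3 — Series combination: Z_total = R + C = 20 - j70.7 Ω = 73.47∠-74.2° Ω.
Step 4 — Source phasor: V = 251∠-30.0° V = 217.4 - j125.5 V.
Step 5 — Current: I = V / Z = 2.449 + j2.382 A = 3.416∠44.2° A.
Step 6 — Complex power: S = V·I* = 233.4 - j825.1 VA.
Step 7 — Real power: P = Re(S) = 233.4 W.
Step 8 — Reactive power: Q = Im(S) = -825.1 VAR.
Step 9 — Apparent power: |S| = 857.5 VA.
Step 10 — Power factor: PF = P/|S| = 0.2722 (leading).

(a) P = 233.4 W  (b) Q = -825.1 VAR  (c) S = 857.5 VA  (d) PF = 0.2722 (leading)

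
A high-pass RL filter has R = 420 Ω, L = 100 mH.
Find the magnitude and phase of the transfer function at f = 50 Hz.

Step 1 — Angular frequency: ω = 2π·50 = 314.2 rad/s.
Step 2 — Transfer function: H(jω) = jωL/(R + jωL).
Step 3 — Numerator jωL = j·31.42; denominator R + jωL = 420 + j31.42.
Step 4 — H = 0.005564 + j0.07438.
Step 5 — Magnitude: |H| = 0.07459 (-22.5 dB); phase: φ = 85.7°.

|H| = 0.07459 (-22.5 dB), φ = 85.7°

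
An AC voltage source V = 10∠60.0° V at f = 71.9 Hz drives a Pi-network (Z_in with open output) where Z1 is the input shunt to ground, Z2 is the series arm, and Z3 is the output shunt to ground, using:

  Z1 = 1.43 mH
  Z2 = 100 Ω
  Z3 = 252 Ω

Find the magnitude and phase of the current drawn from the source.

Step 1 — Angular frequency: ω = 2π·f = 2π·71.9 = 451.8 rad/s.
Step 2 — Component impedances:
  Z1: Z = jωL = j·451.8·0.00143 = 0 + j0.646 Ω
  Z2: Z = R = 100 Ω
  Z3: Z = R = 252 Ω
Step 3 — With open output, the series arm Z2 and the output shunt Z3 appear in series to ground: Z2 + Z3 = 352 Ω.
Step 4 — Parallel with input shunt Z1: Z_in = Z1 || (Z2 + Z3) = 0.001186 + j0.646 Ω = 0.646∠89.9° Ω.
Step 5 — Source phasor: V = 10∠60.0° V = 5 + j8.66 V.
Step 6 — Ohm's law: I = V / Z_total = (5 + j8.66) / (0.001186 + j0.646) = 13.42 - j7.715 A.
Step 7 — Convert to polar: |I| = 15.48 A, ∠I = -29.9°.

I = 15.48∠-29.9° A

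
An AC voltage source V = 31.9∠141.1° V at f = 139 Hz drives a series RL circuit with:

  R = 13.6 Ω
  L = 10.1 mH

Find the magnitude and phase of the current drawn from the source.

Step 1 — Angular frequency: ω = 2π·f = 2π·139 = 873.4 rad/s.
Step 2 — Component impedances:
  R: Z = R = 13.6 Ω
  L: Z = jωL = j·873.4·0.0101 = 0 + j8.821 Ω
Step 3 — Series combination: Z_total = R + L = 13.6 + j8.821 Ω = 16.21∠33.0° Ω.
Step 4 — Source phasor: V = 31.9∠141.1° V = -24.83 + j20.03 V.
Step 5 — Ohm's law: I = V / Z_total = (-24.83 + j20.03) / (13.6 + j8.821) = -0.6124 + j1.87 A.
Step 6 — Convert to polar: |I| = 1.968 A, ∠I = 108.1°.

I = 1.968∠108.1° A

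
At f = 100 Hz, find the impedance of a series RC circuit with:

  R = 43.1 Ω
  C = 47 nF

Step 1 — Angular frequency: ω = 2π·f = 2π·100 = 628.3 rad/s.
Step 2 — Component impedances:
  R: Z = R = 43.1 Ω
  C: Z = 1/(jωC) = -j/(ω·C) = 0 - j3.386e+04 Ω
Step 3 — Series combination: Z_total = R + C = 43.1 - j3.386e+04 Ω = 3.386e+04∠-89.9° Ω.

Z = 43.1 - j3.386e+04 Ω = 3.386e+04∠-89.9° Ω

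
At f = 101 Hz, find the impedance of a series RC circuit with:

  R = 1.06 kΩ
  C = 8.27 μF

Step 1 — Angular frequency: ω = 2π·f = 2π·101 = 634.6 rad/s.
Step 2 — Component impedances:
  R: Z = R = 1060 Ω
  C: Z = 1/(jωC) = -j/(ω·C) = 0 - j190.5 Ω
Step 3 — Series combination: Z_total = R + C = 1060 - j190.5 Ω = 1077∠-10.2° Ω.

Z = 1060 - j190.5 Ω = 1077∠-10.2° Ω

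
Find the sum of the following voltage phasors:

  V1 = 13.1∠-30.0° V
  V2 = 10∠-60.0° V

Step 1 — Convert each phasor to rectangular form:
  V1 = 13.1·(cos(-30.0°) + j·sin(-30.0°)) = 11.34 - j6.55 V
  V2 = 10·(cos(-60.0°) + j·sin(-60.0°)) = 5 - j8.66 V
Step 2 — Sum components: V_total = 16.34 - j15.21 V.
Step 3 — Convert to polar: |V_total| = 22.33 V, ∠V_total = -42.9°.

V_total = 22.33∠-42.9° V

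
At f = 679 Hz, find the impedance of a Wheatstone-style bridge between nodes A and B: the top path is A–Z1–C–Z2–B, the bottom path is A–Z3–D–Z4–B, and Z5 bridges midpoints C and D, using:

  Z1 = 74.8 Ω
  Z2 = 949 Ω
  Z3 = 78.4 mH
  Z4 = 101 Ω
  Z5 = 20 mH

Step 1 — Angular frequency: ω = 2π·f = 2π·679 = 4266 rad/s.
Step 2 — Component impedances:
  Z1: Z = R = 74.8 Ω
  Z2: Z = R = 949 Ω
  Z3: Z = jωL = j·4266·0.0784 = 0 + j334.5 Ω
  Z4: Z = R = 101 Ω
  Z5: Z = jωL = j·4266·0.02 = 0 + j85.33 Ω
Step 3 — Bridge requires nodal analysis (the Z5 bridge couples midpoints C and D, so the two paths cannot be reduced to a simple series/parallel combination). Setting node B to ground and injecting 1 A at node A, the 3-node admittance system at A, C, D solves to V_A = Z_AB = 142.9 + j65.28 Ω = 157.1∠24.6° Ω.

Z = 142.9 + j65.28 Ω = 157.1∠24.6° Ω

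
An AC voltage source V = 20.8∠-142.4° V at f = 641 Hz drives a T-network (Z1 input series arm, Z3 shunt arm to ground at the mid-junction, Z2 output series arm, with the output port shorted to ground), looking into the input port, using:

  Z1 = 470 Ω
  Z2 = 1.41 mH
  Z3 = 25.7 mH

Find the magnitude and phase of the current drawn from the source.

Step 1 — Angular frequency: ω = 2π·f = 2π·641 = 4028 rad/s.
Step 2 — Component impedances:
  Z1: Z = R = 470 Ω
  Z2: Z = jωL = j·4028·0.00141 = 0 + j5.679 Ω
  Z3: Z = jωL = j·4028·0.0257 = 0 + j103.5 Ω
Step 3 — With the output port shorted to ground, the output series arm Z2 runs from the junction to ground; the shunt arm Z3 also runs from the junction to ground. They appear in parallel: Z3 || Z2 = 0 + j5.383 Ω.
Step 4 — Series with input arm Z1: Z_in = Z1 + (Z3 || Z2) = 470 + j5.383 Ω = 470∠0.7° Ω.
Step 5 — Source phasor: V = 20.8∠-142.4° V = -16.48 - j12.69 V.
Step 6 — Ohm's law: I = V / Z_total = (-16.48 - j12.69) / (470 + j5.383) = -0.03537 - j0.0266 A.
Step 7 — Convert to polar: |I| = 0.04425 A, ∠I = -143.1°.

I = 0.04425∠-143.1° A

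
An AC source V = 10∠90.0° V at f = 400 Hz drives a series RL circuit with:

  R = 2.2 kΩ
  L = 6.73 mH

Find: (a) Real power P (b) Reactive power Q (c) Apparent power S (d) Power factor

Step 1 — Angular frequency: ω = 2π·f = 2π·400 = 2513 rad/s.
Step 2 — Component impedances:
  R: Z = R = 2200 Ω
  L: Z = jωL = j·2513·0.00673 = 0 + j16.91 Ω
Step 3 — Series combination: Z_total = R + L = 2200 + j16.91 Ω = 2200∠0.4° Ω.
Step 4 — Source phasor: V = 10∠90.0° V = 0 + j10 V.
Step 5 — Current: I = V / Z = 3.494e-05 + j0.004545 A = 0.004545∠89.6° A.
Step 6 — Complex power: S = V·I* = 0.04545 + j0.0003494 VA.
Step 7 — Real power: P = Re(S) = 0.04545 W.
Step 8 — Reactive power: Q = Im(S) = 0.0003494 VAR.
Step 9 — Apparent power: |S| = 0.04545 VA.
Step 10 — Power factor: PF = P/|S| = 1 (lagging).

(a) P = 0.04545 W  (b) Q = 0.0003494 VAR  (c) S = 0.04545 VA  (d) PF = 1 (lagging)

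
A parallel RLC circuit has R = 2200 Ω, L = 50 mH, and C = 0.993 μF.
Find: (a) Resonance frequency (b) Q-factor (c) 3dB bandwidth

Step 1 — Resonance: ω₀ = 1/√(LC) = 1/√(0.05·9.93e-07) = 4488 rad/s.
Step 2 — f₀ = ω₀/(2π) = 714.3 Hz.
Step 3 — Parallel Q: Q = R/(ω₀L) = 2200/(4488·0.05) = 9.804.
Step 4 — Bandwidth: Δω = ω₀/Q = 457.7 rad/s; BW = Δω/(2π) = 72.85 Hz.

(a) f₀ = 714.3 Hz  (b) Q = 9.804  (c) BW = 72.85 Hz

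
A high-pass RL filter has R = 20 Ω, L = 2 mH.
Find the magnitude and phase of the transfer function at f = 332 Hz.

Step 1 — Angular frequency: ω = 2π·332 = 2086 rad/s.
Step 2 — Transfer function: H(jω) = jωL/(R + jωL).
Step 3 — Numerator jωL = j·4.172; denominator R + jωL = 20 + j4.172.
Step 4 — H = 0.0417 + j0.1999.
Step 5 — Magnitude: |H| = 0.2042 (-13.8 dB); phase: φ = 78.2°.

|H| = 0.2042 (-13.8 dB), φ = 78.2°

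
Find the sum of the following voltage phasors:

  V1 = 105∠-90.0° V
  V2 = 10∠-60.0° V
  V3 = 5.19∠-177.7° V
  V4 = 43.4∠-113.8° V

Step 1 — Convert each phasor to rectangular form:
  V1 = 105·(cos(-90.0°) + j·sin(-90.0°)) = 0 - j105 V
  V2 = 10·(cos(-60.0°) + j·sin(-60.0°)) = 5 - j8.66 V
  V3 = 5.19·(cos(-177.7°) + j·sin(-177.7°)) = -5.186 - j0.2083 V
  V4 = 43.4·(cos(-113.8°) + j·sin(-113.8°)) = -17.51 - j39.71 V
Step 2 — Sum components: V_total = -17.7 - j153.6 V.
Step 3 — Convert to polar: |V_total| = 154.6 V, ∠V_total = -96.6°.

V_total = 154.6∠-96.6° V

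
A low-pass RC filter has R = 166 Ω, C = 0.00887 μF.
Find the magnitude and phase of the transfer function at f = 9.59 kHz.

Step 1 — Angular frequency: ω = 2π·9590 = 6.026e+04 rad/s.
Step 2 — Transfer function: H(jω) = 1/(1 + jωRC).
Step 3 — Denominator: 1 + jωRC = 1 + j·6.026e+04·166·8.87e-09 = 1 + j0.08872.
Step 4 — H = 0.9922 - j0.08803.
Step 5 — Magnitude: |H| = 0.9961 (-0.0 dB); phase: φ = -5.1°.

|H| = 0.9961 (-0.0 dB), φ = -5.1°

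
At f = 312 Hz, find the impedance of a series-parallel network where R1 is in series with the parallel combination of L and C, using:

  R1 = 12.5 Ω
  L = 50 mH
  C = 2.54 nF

Step 1 — Angular frequency: ω = 2π·f = 2π·312 = 1960 rad/s.
Step 2 — Component impedances:
  R1: Z = R = 12.5 Ω
  L: Z = jωL = j·1960·0.05 = 0 + j98.02 Ω
  C: Z = 1/(jωC) = -j/(ω·C) = 0 - j2.008e+05 Ω
Step 3 — Parallel branch: L || C = 1/(1/L + 1/C) = 0 + j98.07 Ω.
Step 4 — Series with R1: Z_total = R1 + (L || C) = 12.5 + j98.07 Ω = 98.86∠82.7° Ω.

Z = 12.5 + j98.07 Ω = 98.86∠82.7° Ω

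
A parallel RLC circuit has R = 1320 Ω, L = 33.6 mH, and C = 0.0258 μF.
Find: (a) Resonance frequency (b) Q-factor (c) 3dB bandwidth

Step 1 — Resonance: ω₀ = 1/√(LC) = 1/√(0.0336·2.58e-08) = 3.396e+04 rad/s.
Step 2 — f₀ = ω₀/(2π) = 5406 Hz.
Step 3 — Parallel Q: Q = R/(ω₀L) = 1320/(3.396e+04·0.0336) = 1.157.
Step 4 — Bandwidth: Δω = ω₀/Q = 2.936e+04 rad/s; BW = Δω/(2π) = 4673 Hz.

(a) f₀ = 5406 Hz  (b) Q = 1.157  (c) BW = 4673 Hz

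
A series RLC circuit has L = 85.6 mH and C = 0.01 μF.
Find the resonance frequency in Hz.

Step 1 — Resonance condition Im(Z)=0 gives ω₀ = 1/√(LC).
Step 2 — ω₀ = 1/√(0.0856·1e-08) = 3.418e+04 rad/s.
Step 3 — f₀ = ω₀/(2π) = 5440 Hz.

f₀ = 5440 Hz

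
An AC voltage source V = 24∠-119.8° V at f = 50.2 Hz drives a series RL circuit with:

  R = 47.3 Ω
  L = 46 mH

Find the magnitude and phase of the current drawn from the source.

Step 1 — Angular frequency: ω = 2π·f = 2π·50.2 = 315.4 rad/s.
Step 2 — Component impedances:
  R: Z = R = 47.3 Ω
  L: Z = jωL = j·315.4·0.046 = 0 + j14.51 Ω
Step 3 — Series combination: Z_total = R + L = 47.3 + j14.51 Ω = 49.48∠17.1° Ω.
Step 4 — Source phasor: V = 24∠-119.8° V = -11.93 - j20.83 V.
Step 5 — Ohm's law: I = V / Z_total = (-11.93 - j20.83) / (47.3 + j14.51) = -0.3539 - j0.3317 A.
Step 6 — Convert to polar: |I| = 0.4851 A, ∠I = -136.9°.

I = 0.4851∠-136.9° A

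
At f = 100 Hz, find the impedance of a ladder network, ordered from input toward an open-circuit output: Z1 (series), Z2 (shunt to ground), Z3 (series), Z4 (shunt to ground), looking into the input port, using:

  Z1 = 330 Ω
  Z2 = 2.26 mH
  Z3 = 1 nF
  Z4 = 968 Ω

Step 1 — Angular frequency: ω = 2π·f = 2π·100 = 628.3 rad/s.
Step 2 — Component impedances:
  Z1: Z = R = 330 Ω
  Z2: Z = jωL = j·628.3·0.00226 = 0 + j1.42 Ω
  Z3: Z = 1/(jωC) = -j/(ω·C) = 0 - j1.592e+06 Ω
  Z4: Z = R = 968 Ω
Step 3 — Ladder network (open output): work backward from the far end, alternating series and parallel combinations. Z_in = 330 + j1.42 Ω = 330∠0.2° Ω.

Z = 330 + j1.42 Ω = 330∠0.2° Ω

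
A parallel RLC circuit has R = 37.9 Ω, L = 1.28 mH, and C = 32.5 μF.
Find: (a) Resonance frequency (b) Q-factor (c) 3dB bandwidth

Step 1 — Resonance: ω₀ = 1/√(LC) = 1/√(0.00128·3.25e-05) = 4903 rad/s.
Step 2 — f₀ = ω₀/(2π) = 780.3 Hz.
Step 3 — Parallel Q: Q = R/(ω₀L) = 37.9/(4903·0.00128) = 6.039.
Step 4 — Bandwidth: Δω = ω₀/Q = 811.9 rad/s; BW = Δω/(2π) = 129.2 Hz.

(a) f₀ = 780.3 Hz  (b) Q = 6.039  (c) BW = 129.2 Hz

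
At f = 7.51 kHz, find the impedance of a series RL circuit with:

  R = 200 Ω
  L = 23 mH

Step 1 — Angular frequency: ω = 2π·f = 2π·7510 = 4.719e+04 rad/s.
Step 2 — Component impedances:
  R: Z = R = 200 Ω
  L: Z = jωL = j·4.719e+04·0.023 = 0 + j1085 Ω
Step 3 — Series combination: Z_total = R + L = 200 + j1085 Ω = 1104∠79.6° Ω.

Z = 200 + j1085 Ω = 1104∠79.6° Ω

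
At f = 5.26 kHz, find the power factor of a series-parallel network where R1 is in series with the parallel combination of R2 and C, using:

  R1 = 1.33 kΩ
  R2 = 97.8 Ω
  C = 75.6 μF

Step 1 — Angular frequency: ω = 2π·f = 2π·5260 = 3.305e+04 rad/s.
Step 2 — Component impedances:
  R1: Z = R = 1330 Ω
  R2: Z = R = 97.8 Ω
  C: Z = 1/(jωC) = -j/(ω·C) = 0 - j0.4002 Ω
Step 3 — Parallel branch: R2 || C = 1/(1/R2 + 1/C) = 0.001638 - j0.4002 Ω.
Step 4 — Series with R1: Z_total = R1 + (R2 || C) = 1330 - j0.4002 Ω = 1330∠-0.0° Ω.
Step 5 — Power factor: PF = cos(φ) = Re(Z)/|Z| = 1330/1330 = 1.
Step 6 — Type: Im(Z) = -0.4002 ⇒ leading (phase φ = -0.0°).

PF = 1 (leading, φ = -0.0°)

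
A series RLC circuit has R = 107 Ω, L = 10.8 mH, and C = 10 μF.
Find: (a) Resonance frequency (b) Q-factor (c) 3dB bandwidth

Step 1 — Resonance: ω₀ = 1/√(LC) = 1/√(0.0108·1e-05) = 3043 rad/s.
Step 2 — f₀ = ω₀/(2π) = 484.3 Hz.
Step 3 — Series Q: Q = ω₀L/R = 3043·0.0108/107 = 0.3071.
Step 4 — Bandwidth: Δω = ω₀/Q = 9907 rad/s; BW = Δω/(2π) = 1577 Hz.

(a) f₀ = 484.3 Hz  (b) Q = 0.3071  (c) BW = 1577 Hz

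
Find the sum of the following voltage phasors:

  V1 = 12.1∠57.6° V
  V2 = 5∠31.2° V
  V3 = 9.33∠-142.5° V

Step 1 — Convert each phasor to rectangular form:
  V1 = 12.1·(cos(57.6°) + j·sin(57.6°)) = 6.484 + j10.22 V
  V2 = 5·(cos(31.2°) + j·sin(31.2°)) = 4.277 + j2.59 V
  V3 = 9.33·(cos(-142.5°) + j·sin(-142.5°)) = -7.402 - j5.68 V
Step 2 — Sum components: V_total = 3.358 + j7.127 V.
Step 3 — Convert to polar: |V_total| = 7.878 V, ∠V_total = 64.8°.

V_total = 7.878∠64.8° V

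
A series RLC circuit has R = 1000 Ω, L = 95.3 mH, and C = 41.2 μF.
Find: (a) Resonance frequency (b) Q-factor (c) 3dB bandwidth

Step 1 — Resonance: ω₀ = 1/√(LC) = 1/√(0.0953·4.12e-05) = 504.7 rad/s.
Step 2 — f₀ = ω₀/(2π) = 80.32 Hz.
Step 3 — Series Q: Q = ω₀L/R = 504.7·0.0953/1000 = 0.04809.
Step 4 — Bandwidth: Δω = ω₀/Q = 1.049e+04 rad/s; BW = Δω/(2π) = 1670 Hz.

(a) f₀ = 80.32 Hz  (b) Q = 0.04809  (c) BW = 1670 Hz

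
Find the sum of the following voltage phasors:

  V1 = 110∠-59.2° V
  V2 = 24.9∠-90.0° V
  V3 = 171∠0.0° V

Step 1 — Convert each phasor to rectangular form:
  V1 = 110·(cos(-59.2°) + j·sin(-59.2°)) = 56.32 - j94.49 V
  V2 = 24.9·(cos(-90.0°) + j·sin(-90.0°)) = 0 - j24.9 V
  V3 = 171·(cos(0.0°) + j·sin(0.0°)) = 171 V
Step 2 — Sum components: V_total = 227.3 - j119.4 V.
Step 3 — Convert to polar: |V_total| = 256.8 V, ∠V_total = -27.7°.

V_total = 256.8∠-27.7° V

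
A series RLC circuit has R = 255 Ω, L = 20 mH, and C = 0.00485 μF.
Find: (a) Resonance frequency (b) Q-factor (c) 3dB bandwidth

Step 1 — Resonance condition Im(Z)=0 gives ω₀ = 1/√(LC).
Step 2 — ω₀ = 1/√(0.02·4.85e-09) = 1.015e+05 rad/s.
Step 3 — f₀ = ω₀/(2π) = 1.616e+04 Hz.
Step 4 — Series Q: Q = ω₀L/R = 1.015e+05·0.02/255 = 7.963.
Step 5 — 3dB bandwidth: Δω = ω₀/Q = 1.275e+04 rad/s; BW = Δω/(2π) = 2029 Hz.

(a) f₀ = 1.616e+04 Hz  (b) Q = 7.963  (c) BW = 2029 Hz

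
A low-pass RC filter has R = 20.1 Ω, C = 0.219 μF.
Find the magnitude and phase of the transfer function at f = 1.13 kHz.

Step 1 — Angular frequency: ω = 2π·1130 = 7100 rad/s.
Step 2 — Transfer function: H(jω) = 1/(1 + jωRC).
Step 3 — Denominator: 1 + jωRC = 1 + j·7100·20.1·2.19e-07 = 1 + j0.03125.
Step 4 — H = 0.999 - j0.03122.
Step 5 — Magnitude: |H| = 0.9995 (-0.0 dB); phase: φ = -1.8°.

|H| = 0.9995 (-0.0 dB), φ = -1.8°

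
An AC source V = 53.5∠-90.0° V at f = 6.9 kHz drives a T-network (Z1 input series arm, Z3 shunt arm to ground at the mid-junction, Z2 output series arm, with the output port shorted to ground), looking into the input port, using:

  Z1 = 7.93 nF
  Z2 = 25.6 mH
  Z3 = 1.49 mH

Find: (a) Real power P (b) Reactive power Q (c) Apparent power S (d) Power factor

Step 1 — Angular frequency: ω = 2π·f = 2π·6900 = 4.335e+04 rad/s.
Step 2 — Component impedances:
  Z1: Z = 1/(jωC) = -j/(ω·C) = 0 - j2909 Ω
  Z2: Z = jωL = j·4.335e+04·0.0256 = 0 + j1110 Ω
  Z3: Z = jωL = j·4.335e+04·0.00149 = 0 + j64.6 Ω
Step 3 — With the output port shorted to ground, the output series arm Z2 runs from the junction to ground; the shunt arm Z3 also runs from the junction to ground. They appear in parallel: Z3 || Z2 = 0 + j61.04 Ω.
Step 4 — Series with input arm Z1: Z_in = Z1 + (Z3 || Z2) = 0 - j2848 Ω = 2848∠-90.0° Ω.
Step 5 — Source phasor: V = 53.5∠-90.0° V = 0 - j53.5 V.
Step 6 — Current: I = V / Z = 0.01879 A = 0.01879∠0.0° A.
Step 7 — Complex power: S = V·I* = 0 - j1.005 VA.
Step 8 — Real power: P = Re(S) = 0 W.
Step 9 — Reactive power: Q = Im(S) = -1.005 VAR.
Step 10 — Apparent power: |S| = 1.005 VA.
Step 11 — Power factor: PF = P/|S| = 0 (leading).

(a) P = 0 W  (b) Q = -1.005 VAR  (c) S = 1.005 VA  (d) PF = 0 (leading)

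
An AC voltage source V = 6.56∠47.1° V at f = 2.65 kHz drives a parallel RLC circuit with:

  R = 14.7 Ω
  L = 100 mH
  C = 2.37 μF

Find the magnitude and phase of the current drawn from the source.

Step 1 — Angular frequency: ω = 2π·f = 2π·2650 = 1.665e+04 rad/s.
Step 2 — Component impedances:
  R: Z = R = 14.7 Ω
  L: Z = jωL = j·1.665e+04·0.1 = 0 + j1665 Ω
  C: Z = 1/(jωC) = -j/(ω·C) = 0 - j25.34 Ω
Step 3 — Parallel combination: 1/Z_total = 1/R + 1/L + 1/C; Z_total = 11.08 - j6.331 Ω = 12.76∠-29.7° Ω.
Step 4 — Source phasor: V = 6.56∠47.1° V = 4.466 + j4.805 V.
Step 5 — Ohm's law: I = V / Z_total = (4.466 + j4.805) / (11.08 - j6.331) = 0.117 + j0.5004 A.
Step 6 — Convert to polar: |I| = 0.5139 A, ∠I = 76.8°.

I = 0.5139∠76.8° A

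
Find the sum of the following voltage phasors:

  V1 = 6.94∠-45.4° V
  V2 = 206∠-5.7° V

Step 1 — Convert each phasor to rectangular form:
  V1 = 6.94·(cos(-45.4°) + j·sin(-45.4°)) = 4.873 - j4.941 V
  V2 = 206·(cos(-5.7°) + j·sin(-5.7°)) = 205 - j20.46 V
Step 2 — Sum components: V_total = 209.9 - j25.4 V.
Step 3 — Convert to polar: |V_total| = 211.4 V, ∠V_total = -6.9°.

V_total = 211.4∠-6.9° V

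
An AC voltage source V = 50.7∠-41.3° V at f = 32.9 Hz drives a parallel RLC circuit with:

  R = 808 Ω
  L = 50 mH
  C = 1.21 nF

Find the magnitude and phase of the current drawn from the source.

Step 1 — Angular frequency: ω = 2π·f = 2π·32.9 = 206.7 rad/s.
Step 2 — Component impedances:
  R: Z = R = 808 Ω
  L: Z = jωL = j·206.7·0.05 = 0 + j10.34 Ω
  C: Z = 1/(jωC) = -j/(ω·C) = 0 - j3.998e+06 Ω
Step 3 — Parallel combination: 1/Z_total = 1/R + 1/L + 1/C; Z_total = 0.1322 + j10.33 Ω = 10.34∠89.3° Ω.
Step 4 — Source phasor: V = 50.7∠-41.3° V = 38.09 - j33.46 V.
Step 5 — Ohm's law: I = V / Z_total = (38.09 - j33.46) / (0.1322 + j10.33) = -3.19 - j3.727 A.
Step 6 — Convert to polar: |I| = 4.906 A, ∠I = -130.6°.

I = 4.906∠-130.6° A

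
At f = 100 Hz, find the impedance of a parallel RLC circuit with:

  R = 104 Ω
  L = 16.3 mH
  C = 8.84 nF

Step 1 — Angular frequency: ω = 2π·f = 2π·100 = 628.3 rad/s.
Step 2 — Component impedances:
  R: Z = R = 104 Ω
  L: Z = jωL = j·628.3·0.0163 = 0 + j10.24 Ω
  C: Z = 1/(jωC) = -j/(ω·C) = 0 - j1.8e+05 Ω
Step 3 — Parallel combination: 1/Z_total = 1/R + 1/L + 1/C; Z_total = 0.999 + j10.14 Ω = 10.19∠84.4° Ω.

Z = 0.999 + j10.14 Ω = 10.19∠84.4° Ω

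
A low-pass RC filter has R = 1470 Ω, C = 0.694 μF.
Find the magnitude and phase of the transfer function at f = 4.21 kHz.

Step 1 — Angular frequency: ω = 2π·4210 = 2.645e+04 rad/s.
Step 2 — Transfer function: H(jω) = 1/(1 + jωRC).
Step 3 — Denominator: 1 + jωRC = 1 + j·2.645e+04·1470·6.94e-07 = 1 + j26.99.
Step 4 — H = 0.001371 - j0.03701.
Step 5 — Magnitude: |H| = 0.03703 (-28.6 dB); phase: φ = -87.9°.

|H| = 0.03703 (-28.6 dB), φ = -87.9°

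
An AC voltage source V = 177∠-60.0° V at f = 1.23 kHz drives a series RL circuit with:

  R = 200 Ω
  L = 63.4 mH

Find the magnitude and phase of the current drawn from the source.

Step 1 — Angular frequency: ω = 2π·f = 2π·1230 = 7728 rad/s.
Step 2 — Component impedances:
  R: Z = R = 200 Ω
  L: Z = jωL = j·7728·0.0634 = 0 + j490 Ω
Step 3 — Series combination: Z_total = R + L = 200 + j490 Ω = 529.2∠67.8° Ω.
Step 4 — Source phasor: V = 177∠-60.0° V = 88.5 - j153.3 V.
Step 5 — Ohm's law: I = V / Z_total = (88.5 - j153.3) / (200 + j490) = -0.205 - j0.2643 A.
Step 6 — Convert to polar: |I| = 0.3345 A, ∠I = -127.8°.

I = 0.3345∠-127.8° A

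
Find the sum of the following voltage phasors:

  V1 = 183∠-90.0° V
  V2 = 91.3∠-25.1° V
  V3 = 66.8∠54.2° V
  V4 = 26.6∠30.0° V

Step 1 — Convert each phasor to rectangular form:
  V1 = 183·(cos(-90.0°) + j·sin(-90.0°)) = 0 - j183 V
  V2 = 91.3·(cos(-25.1°) + j·sin(-25.1°)) = 82.68 - j38.73 V
  V3 = 66.8·(cos(54.2°) + j·sin(54.2°)) = 39.08 + j54.18 V
  V4 = 26.6·(cos(30.0°) + j·sin(30.0°)) = 23.04 + j13.3 V
Step 2 — Sum components: V_total = 144.8 - j154.3 V.
Step 3 — Convert to polar: |V_total| = 211.6 V, ∠V_total = -46.8°.

V_total = 211.6∠-46.8° V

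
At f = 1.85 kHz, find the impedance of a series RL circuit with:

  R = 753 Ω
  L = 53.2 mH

Step 1 — Angular frequency: ω = 2π·f = 2π·1850 = 1.162e+04 rad/s.
Step 2 — Component impedances:
  R: Z = R = 753 Ω
  L: Z = jωL = j·1.162e+04·0.0532 = 0 + j618.4 Ω
Step 3 — Series combination: Z_total = R + L = 753 + j618.4 Ω = 974.4∠39.4° Ω.

Z = 753 + j618.4 Ω = 974.4∠39.4° Ω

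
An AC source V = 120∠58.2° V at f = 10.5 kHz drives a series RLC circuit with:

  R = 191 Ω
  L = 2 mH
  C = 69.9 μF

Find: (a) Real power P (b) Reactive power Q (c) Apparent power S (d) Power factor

Step 1 — Angular frequency: ω = 2π·f = 2π·1.05e+04 = 6.597e+04 rad/s.
Step 2 — Component impedances:
  R: Z = R = 191 Ω
  L: Z = jωL = j·6.597e+04·0.002 = 0 + j131.9 Ω
  C: Z = 1/(jωC) = -j/(ω·C) = 0 - j0.2168 Ω
Step 3 — Series combination: Z_total = R + L + C = 191 + j131.7 Ω = 232∠34.6° Ω.
Step 4 — Source phasor: V = 120∠58.2° V = 63.23 + j102 V.
Step 5 — Current: I = V / Z = 0.4739 + j0.2071 A = 0.5172∠23.6° A.
Step 6 — Complex power: S = V·I* = 51.09 + j35.24 VA.
Step 7 — Real power: P = Re(S) = 51.09 W.
Step 8 — Reactive power: Q = Im(S) = 35.24 VAR.
Step 9 — Apparent power: |S| = 62.06 VA.
Step 10 — Power factor: PF = P/|S| = 0.8232 (lagging).

(a) P = 51.09 W  (b) Q = 35.24 VAR  (c) S = 62.06 VA  (d) PF = 0.8232 (lagging)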